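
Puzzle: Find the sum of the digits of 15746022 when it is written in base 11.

15746022 in base 11 is 8985246.
Digit sum: 8+9+8+5+2+4+6 = 42.

42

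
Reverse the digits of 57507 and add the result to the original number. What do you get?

128082

Reverse of 57507 is 70575.
57507 + 70575 = 128082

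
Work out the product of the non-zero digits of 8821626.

8×8×2×1×6×2×6 = 9216

9216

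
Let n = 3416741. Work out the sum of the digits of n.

26

3+4+1+6+7+4+1 = 26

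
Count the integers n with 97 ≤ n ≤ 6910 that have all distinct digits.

3626

The integers in [97, 6910] that have all distinct digits: 97, 98, 102, 103, 104, 105, …, 6908, 6910.
3626 qualify.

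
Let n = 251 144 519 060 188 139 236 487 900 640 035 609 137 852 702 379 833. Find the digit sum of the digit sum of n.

First digit sum: 208.
2+0+8 = 10.

10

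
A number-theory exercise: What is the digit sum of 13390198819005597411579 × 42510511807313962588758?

234

13390198819005597411579 × 42510511807313962588758 = 569224204997618926249217029667884686844428882
Sum of its 45 digits: 234.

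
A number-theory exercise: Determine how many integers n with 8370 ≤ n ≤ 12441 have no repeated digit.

1230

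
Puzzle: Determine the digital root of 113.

5

1+1+3 = 5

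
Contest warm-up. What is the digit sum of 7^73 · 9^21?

7^73 · 9^21 = 5385792525534894280899334809177740536573383651524119563343409738845057205755956063
Sum of its 82 digits: 387.

387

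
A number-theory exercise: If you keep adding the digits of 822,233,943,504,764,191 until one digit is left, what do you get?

8+2+2+2+3+3+9+4+3+5+0+4+7+6+4+1+9+1 = 73
7+3 = 10
1+0 = 1
(Equivalently, 822,233,943,504,764,191 mod 9 = 1.)

1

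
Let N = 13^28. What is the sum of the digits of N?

121

13^28 = 15502932802662396215269535105521
Sum of its 32 digits: 121.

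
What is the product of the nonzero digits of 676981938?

6×7×6×9×8×1×9×3×8 = 3919104

3919104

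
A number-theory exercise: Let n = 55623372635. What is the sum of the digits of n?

47

5+5+6+2+3+3+7+2+6+3+5 = 47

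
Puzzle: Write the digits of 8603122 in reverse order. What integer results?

2213068

Reversing 8603122 gives 2213068.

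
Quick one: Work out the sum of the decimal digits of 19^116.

19^116 = 21647996574289685086692139606814337872670938048246423714137638341596811832804732305889577051859944405866803626665074447934234936055113996999844585681
Sum of its 149 digits: 730.

730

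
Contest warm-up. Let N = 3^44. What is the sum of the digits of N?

3^44 = 984770902183611232881
Sum of its 21 digits: 90.

90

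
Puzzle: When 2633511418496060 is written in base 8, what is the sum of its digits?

2633511418496060 in base 8 is 112662505047102074.
Digit sum: 1+1+2+6+6+2+5+0+5+0+4+7+1+0+2+0+7+4 = 53.

53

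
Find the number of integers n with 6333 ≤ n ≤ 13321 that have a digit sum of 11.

220

The integers in [6333, 13321] that have a digit sum of 11: 6401, 6410, 6500, 7004, 7013, 7022, …, 13304, 13313.
220 qualify.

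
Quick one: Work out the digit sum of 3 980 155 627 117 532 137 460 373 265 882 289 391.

162

3+9+8+0+1+5+5+6+2+7+1+1+7+5+3+2+1+3+7+4+6+0+3+7+3+2+6+5+8+8+2+2+8+9+3+9+1 = 162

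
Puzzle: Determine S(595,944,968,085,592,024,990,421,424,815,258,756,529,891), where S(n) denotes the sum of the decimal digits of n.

210

5+9+5+9+4+4+9+6+8+0+8+5+5+9+2+0+2+4+9+9+0+4+2+1+4+2+4+8+1+5+2+5+8+7+5+6+5+2+9+8+9+1 = 210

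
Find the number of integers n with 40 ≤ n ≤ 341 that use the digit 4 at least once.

59

The integers in [40, 341] that use the digit 4 at least once: 40, 41, 42, 43, 44, 45, …, 340, 341.
59 qualify.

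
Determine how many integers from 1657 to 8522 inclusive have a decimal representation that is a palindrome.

The integers in [1657, 8522] that have a decimal representation that is a palindrome: 1661, 1771, 1881, 1991, 2002, 2112, …, 8338, 8448.
69 qualify.

69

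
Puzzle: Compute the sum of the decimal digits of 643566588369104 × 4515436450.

643566588369104 × 4515436450 = 2905984031123998255440800
Sum of its 25 digits: 101.

101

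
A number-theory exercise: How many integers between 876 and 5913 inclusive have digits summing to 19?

The integers in [876, 5913] that have digits summing to 19: 883, 892, 919, 928, 937, 946, …, 5860, 5905.
341 qualify.

341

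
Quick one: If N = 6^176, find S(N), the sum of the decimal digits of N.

6^176 = 90078276385246202645102918820475217309622015212833705033780614505275352569662789031588822572244111398877227429324097608129063079175520256
Sum of its 137 digits: 567.

567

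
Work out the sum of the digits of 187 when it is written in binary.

187 in base 2 is 10111011.
Digit sum: 1+0+1+1+1+0+1+1 = 6.

6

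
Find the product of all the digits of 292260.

2×9×2×2×6×0 = 0

0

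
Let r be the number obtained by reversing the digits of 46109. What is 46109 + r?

Reverse of 46109 is 90164.
46109 + 90164 = 136273

136273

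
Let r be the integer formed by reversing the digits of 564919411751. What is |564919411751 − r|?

407804492286

Reverse of 564919411751 is 157114919465.
|564919411751 − 157114919465| = 407804492286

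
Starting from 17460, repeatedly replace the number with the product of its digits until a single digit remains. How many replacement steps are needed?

17460 → 0 (1 step)

1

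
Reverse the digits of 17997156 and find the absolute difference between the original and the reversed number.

Reverse of 17997156 is 65179971.
|17997156 − 65179971| = 47182815

47182815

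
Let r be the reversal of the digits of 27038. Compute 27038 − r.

-56034

Reverse of 27038 is 83072.
27038 − 83072 = -56034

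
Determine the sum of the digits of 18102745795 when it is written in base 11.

65

18102745795 in base 11 is 774A589942.
Digit sum: 7+7+4+10+5+8+9+9+4+2 = 65.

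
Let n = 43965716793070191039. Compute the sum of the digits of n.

90

4+3+9+6+5+7+1+6+7+9+3+0+7+0+1+9+1+0+3+9 = 90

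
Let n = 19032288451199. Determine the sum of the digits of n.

62

1+9+0+3+2+2+8+8+4+5+1+1+9+9 = 62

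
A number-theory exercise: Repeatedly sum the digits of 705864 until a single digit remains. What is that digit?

7+0+5+8+6+4 = 30
3+0 = 3
(Equivalently, 705864 mod 9 = 3.)

3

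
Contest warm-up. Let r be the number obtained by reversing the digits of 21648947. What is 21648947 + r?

96633559

Reverse of 21648947 is 74984612.
21648947 + 74984612 = 96633559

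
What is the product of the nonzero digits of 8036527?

8×3×6×5×2×7 = 10080

10080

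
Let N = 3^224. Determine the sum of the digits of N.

486

3^224 = 75017235761082801347754799639985631302843555773437467049335826804960201862842485462417511176795886253700481
Sum of its 107 digits: 486.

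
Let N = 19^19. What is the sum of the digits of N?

127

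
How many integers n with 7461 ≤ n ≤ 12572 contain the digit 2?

1756

The integers in [7461, 12572] that contain the digit 2: 7462, 7472, 7482, 7492, 7502, 7512, …, 12571, 12572.
1756 qualify.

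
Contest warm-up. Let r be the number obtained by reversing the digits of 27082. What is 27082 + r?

55154

Reverse of 27082 is 28072.
27082 + 28072 = 55154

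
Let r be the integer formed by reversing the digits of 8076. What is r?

6708

Reversing 8076 gives 6708.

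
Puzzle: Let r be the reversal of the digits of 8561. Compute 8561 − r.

6903

Reverse of 8561 is 1658.
8561 − 1658 = 6903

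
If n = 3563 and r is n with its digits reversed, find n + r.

Reverse of 3563 is 3653.
3563 + 3653 = 7216

7216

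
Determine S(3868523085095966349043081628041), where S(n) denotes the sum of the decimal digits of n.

136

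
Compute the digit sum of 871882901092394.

8+7+1+8+8+2+9+0+1+0+9+2+3+9+4 = 71

71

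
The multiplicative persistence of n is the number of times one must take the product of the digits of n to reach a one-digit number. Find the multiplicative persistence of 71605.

1

71605 → 0 (1 step)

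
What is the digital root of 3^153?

The digital root of n equals n mod 9 (or 9 when 9 | n), so we need 3^153 mod 9.
3^153 ≡ 0 (mod 9), so the digital root is 9.

9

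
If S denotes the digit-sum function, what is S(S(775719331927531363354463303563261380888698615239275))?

9

First digit sum: 234.
2+3+4 = 9.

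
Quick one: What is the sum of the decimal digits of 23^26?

178

23^26 = 254052654154149545721997685422868689
Sum of its 36 digits: 178.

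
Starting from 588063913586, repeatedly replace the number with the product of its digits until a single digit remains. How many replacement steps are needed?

588063913586 → 0 (1 step)

1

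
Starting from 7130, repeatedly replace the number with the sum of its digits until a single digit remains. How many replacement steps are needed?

7130 → 11 → 2 (2 steps)

2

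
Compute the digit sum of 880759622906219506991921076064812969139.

187

8+8+0+7+5+9+6+2+2+9+0+6+2+1+9+5+0+6+9+9+1+9+2+1+0+7+6+0+6+4+8+1+2+9+6+9+1+3+9 = 187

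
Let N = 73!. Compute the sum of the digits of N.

315

73! = 4470115461512684340891257138125051110076800700282905015819080092370422104067183317016903680000000000000000
Sum of its 106 digits: 315.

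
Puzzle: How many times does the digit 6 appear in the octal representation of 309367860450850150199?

1

309367860450850150199 in base 8 is 41425273337522742513467.
The digit 6 appears 1 time.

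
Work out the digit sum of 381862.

28

3+8+1+8+6+2 = 28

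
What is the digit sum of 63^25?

63^25 = 962750463413450814961058545701035539397690943
Sum of its 45 digits: 198.

198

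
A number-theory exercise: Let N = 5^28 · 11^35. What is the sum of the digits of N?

5^28 · 11^35 = 104689735353232353369191806888334633819758892059326171875
Sum of its 57 digits: 272.

272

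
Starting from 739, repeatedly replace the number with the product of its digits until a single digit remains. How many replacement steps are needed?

4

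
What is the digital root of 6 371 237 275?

6+3+7+1+2+3+7+2+7+5 = 43
4+3 = 7

7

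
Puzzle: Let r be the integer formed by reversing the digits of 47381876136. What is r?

63167818374

Reversing 47381876136 gives 63167818374.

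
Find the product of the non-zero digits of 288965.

2×8×8×9×6×5 = 34560

34560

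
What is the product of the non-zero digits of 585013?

5×8×5×1×3 = 600

600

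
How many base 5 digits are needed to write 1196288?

9

1196288 in base 5 is 301240123, which has 9 digits.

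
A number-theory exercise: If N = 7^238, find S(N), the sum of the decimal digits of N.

925

7^238 = 1359356985772222673912525832486008593246512306386360385493152427855126684513748727964683912063417803633438820618034833816238496449240860251267685706677093826177841992330973154842494572744891161703578449
Sum of its 202 digits: 925.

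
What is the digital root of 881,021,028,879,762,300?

8+8+1+0+2+1+0+2+8+8+7+9+7+6+2+3+0+0 = 72
7+2 = 9

9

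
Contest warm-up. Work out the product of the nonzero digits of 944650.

4320

9×4×4×6×5 = 4320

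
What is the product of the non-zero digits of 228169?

1728

2×2×8×1×6×9 = 1728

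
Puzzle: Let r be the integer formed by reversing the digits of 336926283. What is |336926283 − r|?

45703350

Reverse of 336926283 is 382629633.
|336926283 − 382629633| = 45703350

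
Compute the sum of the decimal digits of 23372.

2+3+3+7+2 = 17

17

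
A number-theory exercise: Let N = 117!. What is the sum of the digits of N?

738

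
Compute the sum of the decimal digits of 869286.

8+6+9+2+8+6 = 39

39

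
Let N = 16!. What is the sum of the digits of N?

16! = 20922789888000
Sum of its 14 digits: 63.

63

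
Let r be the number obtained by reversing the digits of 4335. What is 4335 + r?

Reverse of 4335 is 5334.
4335 + 5334 = 9669

9669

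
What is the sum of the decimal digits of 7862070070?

7+8+6+2+0+7+0+0+7+0 = 37

37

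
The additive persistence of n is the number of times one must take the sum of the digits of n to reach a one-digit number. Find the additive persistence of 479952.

2

479952 → 36 → 9 (2 steps)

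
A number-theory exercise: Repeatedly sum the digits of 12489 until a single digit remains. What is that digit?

6

1+2+4+8+9 = 24
2+4 = 6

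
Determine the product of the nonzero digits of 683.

144

6×8×3 = 144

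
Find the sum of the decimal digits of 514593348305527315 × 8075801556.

514593348305527315 × 8075801556 = 4155753762953027453877502140
Sum of its 28 digits: 117.

117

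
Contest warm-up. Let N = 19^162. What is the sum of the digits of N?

919

19^162 = 1439074754092889535720909675867829641482693058401111578195824875150957842421821041928516471057125019542271520252750744992795580167792191051417555965470380595247258023649116901754846622168304904155778613853161
Sum of its 208 digits: 919.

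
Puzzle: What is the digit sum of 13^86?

13^86 = 629692177758524276875423024025407579923571677214132180361719678758420782116484972480686781743609
Sum of its 96 digits: 448.

448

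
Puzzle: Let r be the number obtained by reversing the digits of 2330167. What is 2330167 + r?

Reverse of 2330167 is 7610332.
2330167 + 7610332 = 9940499

9940499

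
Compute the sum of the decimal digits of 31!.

31! = 8222838654177922817725562880000000
Sum of its 34 digits: 135.

135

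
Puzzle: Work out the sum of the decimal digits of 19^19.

19^19 = 1978419655660313589123979
Sum of its 25 digits: 127.

127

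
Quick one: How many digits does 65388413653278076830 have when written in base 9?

21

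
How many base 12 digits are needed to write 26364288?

7

26364288 in base 12 is 89B5140, which has 7 digits.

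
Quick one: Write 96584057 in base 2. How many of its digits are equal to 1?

96584057 in base 2 is 101110000011100000101111001.
The digit 1 appears 13 times.

13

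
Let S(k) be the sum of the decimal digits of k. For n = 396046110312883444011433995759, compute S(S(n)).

6

First digit sum: 123.
1+2+3 = 6.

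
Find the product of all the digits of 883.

192

8×8×3 = 192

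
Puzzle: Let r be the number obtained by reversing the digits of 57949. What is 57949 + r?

152924

Reverse of 57949 is 94975.
57949 + 94975 = 152924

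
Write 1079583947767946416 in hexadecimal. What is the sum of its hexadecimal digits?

136

1079583947767946416 in base 16 is EFB73E16FEC1CB0.
Digit sum: 14+15+11+7+3+14+1+6+15+14+12+1+12+11+0 = 136.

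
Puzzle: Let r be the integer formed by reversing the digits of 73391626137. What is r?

Reversing 73391626137 gives 73162619337.

73162619337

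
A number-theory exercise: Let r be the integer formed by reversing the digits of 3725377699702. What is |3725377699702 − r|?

Reverse of 3725377699702 is 2079967735273.
|3725377699702 − 2079967735273| = 1645409964429

1645409964429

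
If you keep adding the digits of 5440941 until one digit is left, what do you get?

9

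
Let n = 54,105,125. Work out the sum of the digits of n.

23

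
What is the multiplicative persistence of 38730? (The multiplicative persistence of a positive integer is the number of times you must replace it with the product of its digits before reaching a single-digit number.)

1

38730 → 0 (1 step)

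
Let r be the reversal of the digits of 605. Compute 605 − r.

99

Reverse of 605 is 506.
605 − 506 = 99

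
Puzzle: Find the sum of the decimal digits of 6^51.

216

6^51 = 4849687664788584363858837602739217760256
Sum of its 40 digits: 216.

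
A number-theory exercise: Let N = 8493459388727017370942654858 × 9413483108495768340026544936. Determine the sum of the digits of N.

8493459388727017370942654858 × 9413483108495768340026544936 = 79953036488476571906823317993492900695726156752875699088
Sum of its 56 digits: 297.

297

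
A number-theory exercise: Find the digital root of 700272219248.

7+0+0+2+7+2+2+1+9+2+4+8 = 44
4+4 = 8

8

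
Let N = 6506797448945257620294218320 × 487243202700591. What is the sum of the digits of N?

171

6506797448945257620294218320 × 487243202700591 = 3170392828348122577181062097783407347027120
Sum of its 43 digits: 171.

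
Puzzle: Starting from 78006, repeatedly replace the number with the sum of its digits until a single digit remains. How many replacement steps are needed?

2

78006 → 21 → 3 (2 steps)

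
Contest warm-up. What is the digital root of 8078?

8+0+7+8 = 23
2+3 = 5
(Equivalently, 8078 mod 9 = 5.)

5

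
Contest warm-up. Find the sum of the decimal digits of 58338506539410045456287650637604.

138

5+8+3+3+8+5+0+6+5+3+9+4+1+0+0+4+5+4+5+6+2+8+7+6+5+0+6+3+7+6+0+4 = 138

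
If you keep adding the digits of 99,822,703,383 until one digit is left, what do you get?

9+9+8+2+2+7+0+3+3+8+3 = 54
5+4 = 9

9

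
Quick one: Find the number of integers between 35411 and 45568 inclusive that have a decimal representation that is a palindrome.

The integers in [35411, 45568] that have a decimal representation that is a palindrome: 35453, 35553, 35653, 35753, 35853, 35953, …, 45454, 45554.
102 qualify.

102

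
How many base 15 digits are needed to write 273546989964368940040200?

273546989964368940040200 in base 15 is C515CC9B0A490536AC00, which has 20 digits.

20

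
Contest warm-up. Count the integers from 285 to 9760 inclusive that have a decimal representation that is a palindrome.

158

The integers in [285, 9760] that have a decimal representation that is a palindrome: 292, 303, 313, 323, 333, 343, …, 9559, 9669.
158 qualify.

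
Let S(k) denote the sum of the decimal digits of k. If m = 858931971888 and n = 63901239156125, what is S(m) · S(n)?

3975

S(858931971888) = 8+5+8+9+3+1+9+7+1+8+8+8 = 75.
S(63901239156125) = 6+3+9+0+1+2+3+9+1+5+6+1+2+5 = 53.
75 · 53 = 3975.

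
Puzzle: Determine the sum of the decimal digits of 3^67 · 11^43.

3^67 · 11^43 = 55848244719309999545382502479594219832523921474735742655286195155970179436097
Sum of its 77 digits: 378.

378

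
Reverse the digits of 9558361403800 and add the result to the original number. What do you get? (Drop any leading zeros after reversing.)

Reverse of 9558361403800 is 83041638559.
9558361403800 + 83041638559 = 9641403042359

9641403042359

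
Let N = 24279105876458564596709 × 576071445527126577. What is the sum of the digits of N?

180

24279105876458564596709 × 576071445527126577 = 13986499618357638763130183912701600635093
Sum of its 41 digits: 180.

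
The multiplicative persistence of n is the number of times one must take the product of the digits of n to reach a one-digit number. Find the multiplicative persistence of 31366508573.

1

31366508573 → 0 (1 step)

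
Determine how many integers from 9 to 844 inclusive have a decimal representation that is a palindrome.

84

The integers in [9, 844] that have a decimal representation that is a palindrome: 9, 11, 22, 33, 44, 55, …, 828, 838.
84 qualify.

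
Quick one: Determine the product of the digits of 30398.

0

3×0×3×9×8 = 0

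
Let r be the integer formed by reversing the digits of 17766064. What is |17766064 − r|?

28300707

Reverse of 17766064 is 46066771.
|17766064 − 46066771| = 28300707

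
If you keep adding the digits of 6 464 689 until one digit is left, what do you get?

6+4+6+4+6+8+9 = 43
4+3 = 7

7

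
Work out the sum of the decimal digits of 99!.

99! = 933262154439441526816992388562667004907159682643816214685929638952175999932299156089414639761565182862536979208272237582511852109168640000000000000000000000
Sum of its 156 digits: 648.

648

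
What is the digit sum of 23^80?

23^80 = 8674149068844545725212845877190599102406873944216747217343910487904207607171475103715128399437179286425820801
Sum of its 109 digits: 484.

484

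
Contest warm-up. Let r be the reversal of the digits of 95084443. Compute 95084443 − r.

Reverse of 95084443 is 34448059.
95084443 − 34448059 = 60636384

60636384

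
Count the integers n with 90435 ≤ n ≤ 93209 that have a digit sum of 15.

The integers in [90435, 93209] that have a digit sum of 15: 90501, 90510, 90600, 91005, 91014, 91023, …, 93120, 93201.
47 qualify.

47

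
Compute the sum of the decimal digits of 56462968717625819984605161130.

136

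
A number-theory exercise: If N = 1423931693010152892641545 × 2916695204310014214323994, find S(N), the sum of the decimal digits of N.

189

1423931693010152892641545 × 2916695204310014214323994 = 4153174740267752330333898360627406433219134730730
Sum of its 49 digits: 189.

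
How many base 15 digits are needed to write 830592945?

8

830592945 in base 15 is 4CDBB930, which has 8 digits.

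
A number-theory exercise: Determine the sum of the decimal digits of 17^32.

17^32 = 2367911594760467245844106297320951247361
Sum of its 40 digits: 172.

172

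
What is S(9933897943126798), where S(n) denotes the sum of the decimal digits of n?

97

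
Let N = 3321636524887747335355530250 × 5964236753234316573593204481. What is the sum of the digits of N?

201

3321636524887747335355530250 × 5964236753234316573593204481 = 19811026642621016346139005674980347576106543522431050250
Sum of its 56 digits: 201.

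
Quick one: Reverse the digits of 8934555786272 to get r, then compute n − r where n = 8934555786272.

Reverse of 8934555786272 is 2726875554398.
8934555786272 − 2726875554398 = 6207680231874

6207680231874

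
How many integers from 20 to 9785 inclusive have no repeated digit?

The integers in [20, 9785] that have no repeated digit: 20, 21, 23, 24, 25, 26, …, 9784, 9785.
5199 qualify.

5199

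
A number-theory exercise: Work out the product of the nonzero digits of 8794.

8×7×9×4 = 2016

2016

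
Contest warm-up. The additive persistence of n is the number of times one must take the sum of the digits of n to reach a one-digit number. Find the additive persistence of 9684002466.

9684002466 → 45 → 9 (2 steps)

2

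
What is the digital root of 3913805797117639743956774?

3+9+1+3+8+0+5+7+9+7+1+1+7+6+3+9+7+4+3+9+5+6+7+7+4 = 131
1+3+1 = 5

5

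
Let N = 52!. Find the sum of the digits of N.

279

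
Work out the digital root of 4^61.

4

The digital root of n equals n mod 9 (or 9 when 9 | n), so we need 4^61 mod 9.
4^61 ≡ 4 (mod 9), so the digital root is 4.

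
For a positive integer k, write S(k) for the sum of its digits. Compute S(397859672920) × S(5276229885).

3618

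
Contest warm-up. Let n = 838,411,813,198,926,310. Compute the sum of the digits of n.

8+3+8+4+1+1+8+1+3+1+9+8+9+2+6+3+1+0 = 76

76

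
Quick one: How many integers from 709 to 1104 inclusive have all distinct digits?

265

The integers in [709, 1104] that have all distinct digits: 709, 710, 712, 713, 714, 715, …, 1097, 1098.
265 qualify.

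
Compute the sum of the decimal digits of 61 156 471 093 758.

63

6+1+1+5+6+4+7+1+0+9+3+7+5+8 = 63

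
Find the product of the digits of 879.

8×7×9 = 504

504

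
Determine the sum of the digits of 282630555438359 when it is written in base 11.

69

282630555438359 in base 11 is 82066A44421967.
Digit sum: 8+2+0+6+6+10+4+4+4+2+1+9+6+7 = 69.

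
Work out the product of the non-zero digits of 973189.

9×7×3×1×8×9 = 13608

13608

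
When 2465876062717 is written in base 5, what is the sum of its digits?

2465876062717 in base 5 is 310400103233001332.
Digit sum: 3+1+0+4+0+0+1+0+3+2+3+3+0+0+1+3+3+2 = 29.

29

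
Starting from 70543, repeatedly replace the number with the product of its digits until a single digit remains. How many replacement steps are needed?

70543 → 0 (1 step)

1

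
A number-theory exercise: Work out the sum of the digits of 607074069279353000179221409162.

112

6+0+7+0+7+4+0+6+9+2+7+9+3+5+3+0+0+0+1+7+9+2+2+1+4+0+9+1+6+2 = 112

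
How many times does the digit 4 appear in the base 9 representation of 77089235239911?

77089235239911 in base 9 is 332848710377613.
The digit 4 appears 1 time.

1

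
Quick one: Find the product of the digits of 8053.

0

8×0×5×3 = 0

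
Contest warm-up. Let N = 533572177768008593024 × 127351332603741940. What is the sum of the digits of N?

185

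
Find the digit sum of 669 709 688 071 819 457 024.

107

6+6+9+7+0+9+6+8+8+0+7+1+8+1+9+4+5+7+0+2+4 = 107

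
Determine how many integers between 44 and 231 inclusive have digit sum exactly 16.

The integers in [44, 231] that have digit sum exactly 16: 79, 88, 97, 169, 178, 187, 196.
7 qualify.

7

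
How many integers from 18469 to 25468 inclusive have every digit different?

2010

The integers in [18469, 25468] that have every digit different: 18469, 18470, 18472, 18473, 18475, 18476, …, 25467, 25468.
2010 qualify.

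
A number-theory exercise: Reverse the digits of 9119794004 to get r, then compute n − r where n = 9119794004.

5114814885

Reverse of 9119794004 is 4004979119.
9119794004 − 4004979119 = 5114814885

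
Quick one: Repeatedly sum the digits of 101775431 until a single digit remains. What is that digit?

2

1+0+1+7+7+5+4+3+1 = 29
2+9 = 11
1+1 = 2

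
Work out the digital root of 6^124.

The digital root of n equals n mod 9 (or 9 when 9 | n), so we need 6^124 mod 9.
6^124 ≡ 0 (mod 9), so the digital root is 9.

9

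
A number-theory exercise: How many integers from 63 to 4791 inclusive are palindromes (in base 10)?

The integers in [63, 4791] that are palindromes (in base 10): 66, 77, 88, 99, 101, 111, …, 4664, 4774.
132 qualify.

132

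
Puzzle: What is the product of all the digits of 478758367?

4×7×8×7×5×8×3×6×7 = 7902720

7902720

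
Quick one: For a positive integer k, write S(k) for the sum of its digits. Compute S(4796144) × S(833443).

875

S(4796144) = 4+7+9+6+1+4+4 = 35.
S(833443) = 8+3+3+4+4+3 = 25.
35 · 25 = 875.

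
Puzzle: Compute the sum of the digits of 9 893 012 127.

42

9+8+9+3+0+1+2+1+2+7 = 42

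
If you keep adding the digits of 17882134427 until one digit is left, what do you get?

1+7+8+8+2+1+3+4+4+2+7 = 47
4+7 = 11
1+1 = 2

2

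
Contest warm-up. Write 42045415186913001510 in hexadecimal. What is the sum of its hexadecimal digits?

105

42045415186913001510 in base 16 is 2477F5258A9C38026.
Digit sum: 2+4+7+7+15+5+2+5+8+10+9+12+3+8+0+2+6 = 105.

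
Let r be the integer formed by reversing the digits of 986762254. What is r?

Reversing 986762254 gives 452267689.

452267689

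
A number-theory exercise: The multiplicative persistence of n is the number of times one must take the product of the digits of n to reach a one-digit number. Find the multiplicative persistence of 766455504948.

1

766455504948 → 0 (1 step)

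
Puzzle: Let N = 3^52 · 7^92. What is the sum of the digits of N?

3^52 · 7^92 = 3625141196975511818125275566351155129497484574329857959090963626725504675370668225087843383641787115441
Sum of its 103 digits: 477.

477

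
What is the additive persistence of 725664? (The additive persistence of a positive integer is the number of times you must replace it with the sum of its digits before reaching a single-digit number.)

725664 → 30 → 3 (2 steps)

2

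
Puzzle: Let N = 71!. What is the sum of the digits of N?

71! = 850478588567862317521167644239926010288584608120796235886430763388588680378079017697280000000000000000
Sum of its 102 digits: 423.

423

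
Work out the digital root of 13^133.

The digital root of n equals n mod 9 (or 9 when 9 | n), so we need 13^133 mod 9.
13^133 ≡ 4 (mod 9), so the digital root is 4.

4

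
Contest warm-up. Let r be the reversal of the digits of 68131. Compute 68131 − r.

54945

Reverse of 68131 is 13186.
68131 − 13186 = 54945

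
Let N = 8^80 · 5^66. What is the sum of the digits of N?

244

8^80 · 5^66 = 23945242826029513411849172299223580994042798784118784000000000000000000000000000000000000000000000000000000000000000000
Sum of its 119 digits: 244.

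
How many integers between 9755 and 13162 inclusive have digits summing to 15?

236

The integers in [9755, 13162] that have digits summing to 15: 10059, 10068, 10077, 10086, 10095, 10149, …, 13146, 13155.
236 qualify.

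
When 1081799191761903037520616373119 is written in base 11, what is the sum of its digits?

1081799191761903037520616373119 in base 11 is 7557634546307490880A712533061.
Digit sum: 7+5+5+7+6+3+4+5+4+6+3+0+7+4+9+0+8+8+0+10+7+1+2+5+3+3+0+6+1 = 129.

129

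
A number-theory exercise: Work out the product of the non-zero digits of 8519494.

8×5×1×9×4×9×4 = 51840

51840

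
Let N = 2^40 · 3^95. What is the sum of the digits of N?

2^40 · 3^95 = 2331948875470012204355455827140535847377065989551824044032
Sum of its 58 digits: 243.

243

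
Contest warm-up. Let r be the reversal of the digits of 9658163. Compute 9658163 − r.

Reverse of 9658163 is 3618569.
9658163 − 3618569 = 6039594

6039594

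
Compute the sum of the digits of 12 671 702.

26

1+2+6+7+1+7+0+2 = 26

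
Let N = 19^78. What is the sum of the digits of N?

496

19^78 = 5530709837851818935985098926648662357728660588336035659633359363610638296057696191939038924612591641
Sum of its 100 digits: 496.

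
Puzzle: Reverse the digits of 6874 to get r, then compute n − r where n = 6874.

Reverse of 6874 is 4786.
6874 − 4786 = 2088

2088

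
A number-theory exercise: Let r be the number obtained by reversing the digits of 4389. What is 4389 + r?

14223

Reverse of 4389 is 9834.
4389 + 9834 = 14223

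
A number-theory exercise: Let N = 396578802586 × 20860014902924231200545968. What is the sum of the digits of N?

396578802586 × 20860014902924231200545968 = 8272639732127806639397141218890273248
Sum of its 37 digits: 170.

170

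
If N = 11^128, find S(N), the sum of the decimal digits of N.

553

11^128 = 19873012250342044933876323243536725795573361572335445760471484541737760392533800435569122898705703960201510224425798062253366862190081
Sum of its 134 digits: 553.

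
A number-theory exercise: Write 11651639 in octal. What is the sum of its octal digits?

34

11651639 in base 8 is 54345067.
Digit sum: 5+4+3+4+5+0+6+7 = 34.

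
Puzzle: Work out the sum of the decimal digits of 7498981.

46

7+4+9+8+9+8+1 = 46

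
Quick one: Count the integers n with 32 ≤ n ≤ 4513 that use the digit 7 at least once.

1177

The integers in [32, 4513] that use the digit 7 at least once: 37, 47, 57, 67, 70, 71, …, 4497, 4507.
1177 qualify.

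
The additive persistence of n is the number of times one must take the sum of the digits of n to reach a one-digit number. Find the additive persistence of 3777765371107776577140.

3777765371107776577140 → 105 → 6 (2 steps)

2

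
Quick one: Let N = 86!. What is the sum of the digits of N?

495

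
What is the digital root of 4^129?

1

The digital root of n equals n mod 9 (or 9 when 9 | n), so we need 4^129 mod 9.
4^129 ≡ 1 (mod 9), so the digital root is 1.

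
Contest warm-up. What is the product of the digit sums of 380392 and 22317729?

S(380392) = 3+8+0+3+9+2 = 25.
S(22317729) = 2+2+3+1+7+7+2+9 = 33.
25 · 33 = 825.

825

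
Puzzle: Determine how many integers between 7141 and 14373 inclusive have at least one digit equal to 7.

The integers in [7141, 14373] that have at least one digit equal to 7: 7141, 7142, 7143, 7144, 7145, 7146, …, 14372, 14373.
2553 qualify.

2553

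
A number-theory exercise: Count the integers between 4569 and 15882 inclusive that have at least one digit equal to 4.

The integers in [4569, 15882] that have at least one digit equal to 4: 4569, 4570, 4571, 4572, 4573, 4574, …, 15864, 15874.
4120 qualify.

4120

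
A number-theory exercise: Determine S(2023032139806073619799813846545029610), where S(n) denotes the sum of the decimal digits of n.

152

2+0+2+3+0+3+2+1+3+9+8+0+6+0+7+3+6+1+9+7+9+9+8+1+3+8+4+6+5+4+5+0+2+9+6+1+0 = 152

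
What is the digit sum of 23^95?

596

23^95 = 2312833779424595518571890371063157173566902766648913627905937923013492798401100027166418903292964157477852965912389583783760471207
Sum of its 130 digits: 596.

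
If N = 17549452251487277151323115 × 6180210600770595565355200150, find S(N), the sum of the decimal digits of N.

237

17549452251487277151323115 × 6180210600770595565355200150 = 108459310842359066095153847846900544868226518146467250
Sum of its 54 digits: 237.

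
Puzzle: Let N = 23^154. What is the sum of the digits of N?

913

23^154 = 508260953318804331665749241499784198285755818926669360065014840210100252059926916585212609784935643841910234763437144036198847761033745850951058040066992798055428142335388285379341417461816018410542741237427409
Sum of its 210 digits: 913.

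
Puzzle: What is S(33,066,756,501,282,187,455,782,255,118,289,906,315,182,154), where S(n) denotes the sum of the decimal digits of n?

3+3+0+6+6+7+5+6+5+0+1+2+8+2+1+8+7+4+5+5+7+8+2+2+5+5+1+1+8+2+8+9+9+0+6+3+1+5+1+8+2+1+5+4 = 187

187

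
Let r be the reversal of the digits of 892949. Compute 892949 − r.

Reverse of 892949 is 949298.
892949 − 949298 = -56349

-56349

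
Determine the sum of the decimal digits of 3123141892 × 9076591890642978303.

141

3123141892 × 9076591890642978303 = 28347484370254568353746369276
Sum of its 29 digits: 141.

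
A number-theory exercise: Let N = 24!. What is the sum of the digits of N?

81

24! = 620448401733239439360000
Sum of its 24 digits: 81.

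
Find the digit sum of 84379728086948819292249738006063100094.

8+4+3+7+9+7+2+8+0+8+6+9+4+8+8+1+9+2+9+2+2+4+9+7+3+8+0+0+6+0+6+3+1+0+0+0+9+4 = 176

176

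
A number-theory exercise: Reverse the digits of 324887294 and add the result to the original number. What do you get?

817675717

Reverse of 324887294 is 492788423.
324887294 + 492788423 = 817675717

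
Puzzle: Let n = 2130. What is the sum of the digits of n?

6

2+1+3+0 = 6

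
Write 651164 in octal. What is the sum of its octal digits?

31

651164 in base 8 is 2367634.
Digit sum: 2+3+6+7+6+3+4 = 31.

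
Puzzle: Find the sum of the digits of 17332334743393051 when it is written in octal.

17332334743393051 in base 8 is 754472524740411433.
Digit sum: 7+5+4+4+7+2+5+2+4+7+4+0+4+1+1+4+3+3 = 67.

67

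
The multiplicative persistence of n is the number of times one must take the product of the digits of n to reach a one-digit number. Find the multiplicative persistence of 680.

1

680 → 0 (1 step)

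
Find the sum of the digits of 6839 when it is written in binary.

6839 in base 2 is 1101010110111.
Digit sum: 1+1+0+1+0+1+0+1+1+0+1+1+1 = 9.

9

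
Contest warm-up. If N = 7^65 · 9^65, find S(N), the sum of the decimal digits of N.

477

7^65 · 9^65 = 906015681261112201525225133466209958408850709123566516371090573707799570023251414159261283865682750712397600082759743
Sum of its 117 digits: 477.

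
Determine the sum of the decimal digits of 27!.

108

27! = 10888869450418352160768000000
Sum of its 29 digits: 108.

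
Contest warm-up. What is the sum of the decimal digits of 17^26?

17^26 = 98100666009922840441972689847969
Sum of its 32 digits: 163.

163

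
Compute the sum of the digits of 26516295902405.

2+6+5+1+6+2+9+5+9+0+2+4+0+5 = 56

56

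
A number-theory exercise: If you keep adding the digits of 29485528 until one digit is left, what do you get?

7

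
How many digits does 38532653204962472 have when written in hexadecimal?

38532653204962472 in base 16 is 88E53E7288FCA8, which has 14 digits.

14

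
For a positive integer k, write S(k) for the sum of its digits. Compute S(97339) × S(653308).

S(97339) = 9+7+3+3+9 = 31.
S(653308) = 6+5+3+3+0+8 = 25.
31 · 25 = 775.

775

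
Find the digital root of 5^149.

2

The digital root of n equals n mod 9 (or 9 when 9 | n), so we need 5^149 mod 9.
5^149 ≡ 2 (mod 9), so the digital root is 2.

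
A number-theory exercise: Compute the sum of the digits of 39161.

20

3+9+1+6+1 = 20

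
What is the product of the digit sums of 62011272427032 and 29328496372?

2145

S(62011272427032) = 6+2+0+1+1+2+7+2+4+2+7+0+3+2 = 39.
S(29328496372) = 2+9+3+2+8+4+9+6+3+7+2 = 55.
39 · 55 = 2145.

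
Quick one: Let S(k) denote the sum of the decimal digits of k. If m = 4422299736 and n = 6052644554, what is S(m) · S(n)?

S(4422299736) = 4+4+2+2+2+9+9+7+3+6 = 48.
S(6052644554) = 6+0+5+2+6+4+4+5+5+4 = 41.
48 · 41 = 1968.

1968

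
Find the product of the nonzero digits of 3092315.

3×9×2×3×1×5 = 810

810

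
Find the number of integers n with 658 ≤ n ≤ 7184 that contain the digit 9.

1805

The integers in [658, 7184] that contain the digit 9: 659, 669, 679, 689, 690, 691, …, 7169, 7179.
1805 qualify.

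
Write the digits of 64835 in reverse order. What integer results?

Reversing 64835 gives 53846.

53846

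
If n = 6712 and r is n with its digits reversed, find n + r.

Reverse of 6712 is 2176.
6712 + 2176 = 8888

8888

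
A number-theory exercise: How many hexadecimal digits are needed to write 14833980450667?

14833980450667 in base 16 is D7DCE22A76B, which has 11 digits.

11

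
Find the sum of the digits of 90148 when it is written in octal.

16

90148 in base 8 is 260044.
Digit sum: 2+6+0+0+4+4 = 16.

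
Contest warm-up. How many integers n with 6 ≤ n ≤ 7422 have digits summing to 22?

339

The integers in [6, 7422] that have digits summing to 22: 499, 589, 598, 679, 688, 697, …, 7384, 7393.
339 qualify.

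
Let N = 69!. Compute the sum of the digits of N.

351

69! = 171122452428141311372468338881272839092270544893520369393648040923257279754140647424000000000000000
Sum of its 99 digits: 351.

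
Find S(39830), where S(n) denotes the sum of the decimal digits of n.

23

3+9+8+3+0 = 23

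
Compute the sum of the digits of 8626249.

37

8+6+2+6+2+4+9 = 37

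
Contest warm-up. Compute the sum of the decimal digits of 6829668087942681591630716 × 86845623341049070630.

194

6829668087942681591630716 × 86845623341049070630 = 593126782309852925220021782491732877961471080
Sum of its 45 digits: 194.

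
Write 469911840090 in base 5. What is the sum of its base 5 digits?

42

469911840090 in base 5 is 30144334412340330.
Digit sum: 3+0+1+4+4+3+3+4+4+1+2+3+4+0+3+3+0 = 42.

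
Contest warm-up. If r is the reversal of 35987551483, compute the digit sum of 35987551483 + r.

35

Reversal of 35987551483 is 38415578953; 35987551483 + 38415578953 = 74403130436.
Digit sum of 74403130436: 7+4+4+0+3+1+3+0+4+3+6 = 35.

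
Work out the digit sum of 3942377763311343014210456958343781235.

3+9+4+2+3+7+7+7+6+3+3+1+1+3+4+3+0+1+4+2+1+0+4+5+6+9+5+8+3+4+3+7+8+1+2+3+5 = 147

147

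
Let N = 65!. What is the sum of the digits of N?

65! = 8247650592082470666723170306785496252186258551345437492922123134388955774976000000000000000
Sum of its 91 digits: 351.

351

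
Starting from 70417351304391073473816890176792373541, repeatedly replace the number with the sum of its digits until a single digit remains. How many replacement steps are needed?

3

70417351304391073473816890176792373541 → 159 → 15 → 6 (3 steps)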